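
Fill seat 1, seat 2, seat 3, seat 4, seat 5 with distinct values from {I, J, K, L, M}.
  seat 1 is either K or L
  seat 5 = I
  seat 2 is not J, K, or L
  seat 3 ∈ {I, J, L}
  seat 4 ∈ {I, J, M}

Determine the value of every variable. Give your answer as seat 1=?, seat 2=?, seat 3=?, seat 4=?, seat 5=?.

seat 5 has just one choice, so seat 5 = I. Strike I from seat 2, seat 3, seat 4.
That leaves seat 2 = M. Remove M from seat 4.
seat 4's domain is down to {J}, so seat 4 = J. Strike J from seat 3.
seat 3 must be L (only option left). Strike L from seat 1.
seat 1 must be K (only option left).

seat 1=K, seat 2=M, seat 3=L, seat 4=J, seat 5=I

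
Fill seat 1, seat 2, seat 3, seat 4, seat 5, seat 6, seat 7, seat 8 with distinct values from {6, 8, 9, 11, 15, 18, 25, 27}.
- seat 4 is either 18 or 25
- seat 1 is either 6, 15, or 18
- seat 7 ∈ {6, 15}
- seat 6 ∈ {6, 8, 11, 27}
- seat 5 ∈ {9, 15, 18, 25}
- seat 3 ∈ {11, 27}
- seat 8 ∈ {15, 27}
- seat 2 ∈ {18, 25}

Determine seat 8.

27

The 8 variables draw from only 8 values {6, 8, 9, 11, 15, 18, 25, 27}, so each is used; only seat 6 can be 8, hence seat 6 = 8.
Among the 7 still-open variables, 9 fits only seat 5 (and all 7 values in {6, 9, 11, 15, 18, 25, 27} must be used), so seat 5 = 9.
The 6 still-open variables together cover exactly {6, 11, 15, 18, 25, 27} — 6 values for 6 variables — and 11 appears only in seat 3's list, so seat 3 = 11.
The 5 still-open variables together cover exactly {6, 15, 18, 25, 27} — 5 values for 5 variables — and 27 appears only in seat 8's list, so seat 8 = 27.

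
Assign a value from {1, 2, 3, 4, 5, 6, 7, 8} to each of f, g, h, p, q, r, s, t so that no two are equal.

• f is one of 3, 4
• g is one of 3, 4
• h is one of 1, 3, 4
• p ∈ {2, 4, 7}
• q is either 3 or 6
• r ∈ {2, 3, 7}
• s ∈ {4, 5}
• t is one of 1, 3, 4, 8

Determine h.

Among the 8 variables, 5 fits only s (and all 8 values in {1, 2, 3, 4, 5, 6, 7, 8} must be used), so s = 5.
The 7 still-open variables together cover exactly {1, 2, 3, 4, 6, 7, 8} — 7 values for 7 variables — and 6 appears only in q's list, so q = 6.
The 6 still-open variables together cover exactly {1, 2, 3, 4, 7, 8} — 6 values for 6 variables — and 8 appears only in t's list, so t = 8.
The 5 still-open variables draw from only 5 values {1, 2, 3, 4, 7}, so each is used; only h can be 1, hence h = 1.

1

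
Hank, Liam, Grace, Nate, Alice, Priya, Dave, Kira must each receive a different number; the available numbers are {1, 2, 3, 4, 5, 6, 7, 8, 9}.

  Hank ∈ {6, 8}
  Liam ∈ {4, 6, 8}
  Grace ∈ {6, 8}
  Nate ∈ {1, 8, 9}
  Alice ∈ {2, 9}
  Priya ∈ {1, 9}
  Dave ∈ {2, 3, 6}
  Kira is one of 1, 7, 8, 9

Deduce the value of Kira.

7

The 8 variables together cover exactly {1, 2, 3, 4, 6, 7, 8, 9} — 8 values for 8 variables — and 3 appears only in Dave's list, so Dave = 3.
Among the 7 still-open variables, 2 fits only Alice (and all 7 values in {1, 2, 4, 6, 7, 8, 9} must be used), so Alice = 2.
The 6 still-open variables together cover exactly {1, 4, 6, 7, 8, 9} — 6 values for 6 variables — and 4 appears only in Liam's list, so Liam = 4.
Among the 5 still-open variables, 7 fits only Kira (and all 5 values in {1, 6, 7, 8, 9} must be used), so Kira = 7.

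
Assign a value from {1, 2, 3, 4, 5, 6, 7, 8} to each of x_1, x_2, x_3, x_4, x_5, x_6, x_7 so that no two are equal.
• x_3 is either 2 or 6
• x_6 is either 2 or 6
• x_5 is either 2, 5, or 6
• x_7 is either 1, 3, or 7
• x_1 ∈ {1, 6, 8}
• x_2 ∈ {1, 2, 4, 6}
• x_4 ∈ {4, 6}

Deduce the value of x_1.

x_3 and x_6 share exactly the 2 values {2, 6}; by pigeonhole those values go to them, so strike 2, 6 from x_1, x_2, x_4, x_5.
x_4 has just one choice, so x_4 = 4. Strike 4 from x_2.
That leaves x_5 = 5.
That leaves x_2 = 1. Strike 1 from x_1, x_7.
So x_1 = 8.

8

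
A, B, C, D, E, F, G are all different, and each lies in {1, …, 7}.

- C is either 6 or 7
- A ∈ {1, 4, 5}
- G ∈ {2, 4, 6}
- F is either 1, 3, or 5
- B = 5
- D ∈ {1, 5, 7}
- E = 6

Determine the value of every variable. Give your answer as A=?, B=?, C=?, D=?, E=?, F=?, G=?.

A=4, B=5, C=7, D=1, E=6, F=3, G=2

B's domain is down to {5}, so B = 5. Remove 5 from A, D, F.
E has just one choice, so E = 6. Strike 6 from C, G.
C must be 7 (only option left). Eliminate 7 elsewhere: D.
D has just one choice, so D = 1. Strike 1 from A, F.
That leaves F = 3.
A has just one choice, so A = 4. So G can't be 4.
G must be 2 (only option left).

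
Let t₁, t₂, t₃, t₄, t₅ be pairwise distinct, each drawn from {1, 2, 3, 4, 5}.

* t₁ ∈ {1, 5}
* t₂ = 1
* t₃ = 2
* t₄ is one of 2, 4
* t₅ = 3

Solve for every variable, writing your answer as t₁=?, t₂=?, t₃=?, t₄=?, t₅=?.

t₂'s domain is down to {1}, so t₂ = 1. Remove 1 from t₁.
t₃ has just one choice, so t₃ = 2. Eliminate 2 elsewhere: t₄.
t₄'s domain is down to {4}, so t₄ = 4.
t₅ has just one choice, so t₅ = 3.
t₁'s domain is down to {5}, so t₁ = 5.

t₁=5, t₂=1, t₃=2, t₄=4, t₅=3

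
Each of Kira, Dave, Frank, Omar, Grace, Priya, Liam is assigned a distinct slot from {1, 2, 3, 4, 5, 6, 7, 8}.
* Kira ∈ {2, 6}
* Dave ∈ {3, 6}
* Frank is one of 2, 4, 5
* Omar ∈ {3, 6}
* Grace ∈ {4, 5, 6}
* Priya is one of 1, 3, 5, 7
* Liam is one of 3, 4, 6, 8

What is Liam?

The 2 variables Dave and Omar are confined to {3, 6}, which locks those values in; drop them from Kira, Grace, Priya, Liam.
Kira's domain is down to {2}, so Kira = 2. So Frank can't be 2.
Frank and Grace share exactly the 2 values {4, 5}; by pigeonhole those values go to them, so strike 4, 5 from Priya, Liam.
So Liam = 8.

8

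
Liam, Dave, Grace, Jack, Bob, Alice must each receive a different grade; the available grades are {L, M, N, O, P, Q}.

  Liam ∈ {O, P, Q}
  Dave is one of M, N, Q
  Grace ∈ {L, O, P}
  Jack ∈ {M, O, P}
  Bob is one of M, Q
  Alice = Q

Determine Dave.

Alice must be Q (only option left). Strike Q from Liam, Dave, Bob.
Bob's domain is down to {M}, so Bob = M. So Dave, Jack can't be M.
So Dave = N.

N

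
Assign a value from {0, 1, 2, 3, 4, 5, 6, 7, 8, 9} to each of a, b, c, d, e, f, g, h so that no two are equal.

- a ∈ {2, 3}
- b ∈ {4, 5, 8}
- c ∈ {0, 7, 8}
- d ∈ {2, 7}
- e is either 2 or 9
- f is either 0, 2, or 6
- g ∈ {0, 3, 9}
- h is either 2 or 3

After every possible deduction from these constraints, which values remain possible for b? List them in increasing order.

The 2 variables a and h are confined to {2, 3}, which locks those values in; drop them from d, e, f, g.
d has just one choice, so d = 7. So c can't be 7.
e has just one choice, so e = 9. Remove 9 from g.
g has just one choice, so g = 0. Remove 0 from c, f.
c has just one choice, so c = 8. Eliminate 8 elsewhere: b.
f's domain is down to {6}, so f = 6.
No further eliminations apply; b can still be any of 4, 5.

4, 5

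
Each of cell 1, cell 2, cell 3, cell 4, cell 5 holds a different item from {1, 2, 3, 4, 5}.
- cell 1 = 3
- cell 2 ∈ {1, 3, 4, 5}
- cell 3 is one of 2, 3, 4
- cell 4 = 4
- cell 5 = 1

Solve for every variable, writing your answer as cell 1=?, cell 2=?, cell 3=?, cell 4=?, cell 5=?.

cell 1=3, cell 2=5, cell 3=2, cell 4=4, cell 5=1

cell 1 has just one choice, so cell 1 = 3. Eliminate 3 elsewhere: cell 2, cell 3.
cell 4 must be 4 (only option left). Remove 4 from cell 2, cell 3.
cell 5 has just one choice, so cell 5 = 1. So cell 2 can't be 1.
cell 2's domain is down to {5}, so cell 2 = 5.
That leaves cell 3 = 2.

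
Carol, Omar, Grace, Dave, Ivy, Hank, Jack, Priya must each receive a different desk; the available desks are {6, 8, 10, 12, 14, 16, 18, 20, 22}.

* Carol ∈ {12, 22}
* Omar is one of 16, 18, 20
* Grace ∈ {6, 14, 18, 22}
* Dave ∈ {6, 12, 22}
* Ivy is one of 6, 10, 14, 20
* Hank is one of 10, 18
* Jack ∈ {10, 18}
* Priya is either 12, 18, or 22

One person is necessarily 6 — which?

Dave

The 8 variables draw from only 8 values {6, 10, 12, 14, 16, 18, 20, 22}, so each is used; only Omar can be 16, hence Omar = 16.
Among the 7 still-open variables, 20 fits only Ivy (and all 7 values in {6, 10, 12, 14, 18, 20, 22} must be used), so Ivy = 20.
Among the 6 still-open variables, 14 fits only Grace (and all 6 values in {6, 10, 12, 14, 18, 22} must be used), so Grace = 14.
The 5 still-open variables draw from only 5 values {6, 10, 12, 18, 22}, so each is used; only Dave can be 6, hence Dave = 6.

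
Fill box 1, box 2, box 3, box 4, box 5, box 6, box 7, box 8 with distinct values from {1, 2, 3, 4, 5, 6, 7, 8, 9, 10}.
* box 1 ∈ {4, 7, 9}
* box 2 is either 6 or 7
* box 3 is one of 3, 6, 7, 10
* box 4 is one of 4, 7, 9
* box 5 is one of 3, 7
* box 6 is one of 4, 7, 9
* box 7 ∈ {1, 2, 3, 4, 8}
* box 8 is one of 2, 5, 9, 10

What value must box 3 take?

box 1, box 4, box 6 between them cover only {4, 7, 9} — a naked triple. Remove those values from box 2, box 3, box 5, box 7, box 8.
That leaves box 2 = 6. Remove 6 from box 3.
box 5 has just one choice, so box 5 = 3. Eliminate 3 elsewhere: box 3, box 7.
So box 3 = 10.

10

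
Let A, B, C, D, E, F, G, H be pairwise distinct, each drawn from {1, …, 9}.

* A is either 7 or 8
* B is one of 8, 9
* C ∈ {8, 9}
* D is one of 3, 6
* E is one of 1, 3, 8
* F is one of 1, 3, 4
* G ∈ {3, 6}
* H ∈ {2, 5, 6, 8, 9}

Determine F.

B and C between them cover only {8, 9} — a naked pair. Remove those values from A, E, H.
A's domain is down to {7}, so A = 7.
D and G share exactly the 2 values {3, 6}; by pigeonhole those values go to them, so strike 3, 6 from E, F, H.
E must be 1 (only option left). Eliminate 1 elsewhere: F.
So F = 4.

4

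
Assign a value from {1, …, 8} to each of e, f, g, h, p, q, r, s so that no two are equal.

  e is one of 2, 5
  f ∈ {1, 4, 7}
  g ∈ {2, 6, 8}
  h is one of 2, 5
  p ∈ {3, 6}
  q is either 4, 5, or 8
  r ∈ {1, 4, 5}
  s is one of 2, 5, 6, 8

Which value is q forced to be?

4

The 8 variables together cover exactly {1, 2, 3, 4, 5, 6, 7, 8} — 8 values for 8 variables — and 3 appears only in p's list, so p = 3.
The 7 still-open variables draw from only 7 values {1, 2, 4, 5, 6, 7, 8}, so each is used; only f can be 7, hence f = 7.
The 6 still-open variables draw from only 6 values {1, 2, 4, 5, 6, 8}, so each is used; only r can be 1, hence r = 1.
Among the 5 still-open variables, 4 fits only q (and all 5 values in {2, 4, 5, 6, 8} must be used), so q = 4.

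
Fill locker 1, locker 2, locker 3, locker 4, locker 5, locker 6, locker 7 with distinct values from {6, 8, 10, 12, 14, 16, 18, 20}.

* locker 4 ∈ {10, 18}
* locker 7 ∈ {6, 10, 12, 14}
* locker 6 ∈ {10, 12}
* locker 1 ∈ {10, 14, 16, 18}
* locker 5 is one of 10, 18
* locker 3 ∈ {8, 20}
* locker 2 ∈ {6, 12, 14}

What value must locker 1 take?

16

locker 4 and locker 5 share exactly the 2 values {10, 18}; by pigeonhole those values go to them, so strike 10, 18 from locker 1, locker 6, locker 7.
That leaves locker 6 = 12. So locker 2, locker 7 can't be 12.
locker 2 and locker 7 between them cover only {6, 14} — a naked pair. Remove those values from locker 1.
So locker 1 = 16.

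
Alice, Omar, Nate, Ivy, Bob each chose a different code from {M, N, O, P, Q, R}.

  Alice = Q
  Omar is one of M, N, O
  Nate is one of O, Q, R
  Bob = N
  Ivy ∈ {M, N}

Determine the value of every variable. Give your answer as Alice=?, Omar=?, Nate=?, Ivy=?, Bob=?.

Alice=Q, Omar=O, Nate=R, Ivy=M, Bob=N

Alice must be Q (only option left). So Nate can't be Q.
Bob must be N (only option left). Strike N from Omar, Ivy.
Ivy must be M (only option left). Remove M from Omar.
Omar's domain is down to {O}, so Omar = O. So Nate can't be O.
Nate's domain is down to {R}, so Nate = R.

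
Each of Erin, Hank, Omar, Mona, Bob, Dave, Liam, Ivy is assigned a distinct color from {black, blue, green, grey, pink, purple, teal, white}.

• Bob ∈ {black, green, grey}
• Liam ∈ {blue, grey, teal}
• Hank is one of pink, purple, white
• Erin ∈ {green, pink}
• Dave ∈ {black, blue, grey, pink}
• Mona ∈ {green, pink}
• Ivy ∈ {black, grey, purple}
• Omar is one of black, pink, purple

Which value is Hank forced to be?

white

The 8 variables together cover exactly {black, blue, green, grey, pink, purple, teal, white} — 8 values for 8 variables — and teal appears only in Liam's list, so Liam = teal.
The 7 still-open variables draw from only 7 values {black, blue, green, grey, pink, purple, white}, so each is used; only Dave can be blue, hence Dave = blue.
Among the 6 still-open variables, white fits only Hank (and all 6 values in {black, green, grey, pink, purple, white} must be used), so Hank = white.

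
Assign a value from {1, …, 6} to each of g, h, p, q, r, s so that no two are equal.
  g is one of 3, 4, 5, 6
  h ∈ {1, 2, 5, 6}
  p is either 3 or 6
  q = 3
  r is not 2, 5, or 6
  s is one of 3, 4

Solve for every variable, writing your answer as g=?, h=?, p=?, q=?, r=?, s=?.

g=5, h=2, p=6, q=3, r=1, s=4

q must be 3 (only option left). Remove 3 from g, p, r, s.
s's domain is down to {4}, so s = 4. So g, r can't be 4.
p must be 6 (only option left). So g, h can't be 6.
r must be 1 (only option left). Eliminate 1 elsewhere: h.
g must be 5 (only option left). Eliminate 5 elsewhere: h.
h's domain is down to {2}, so h = 2.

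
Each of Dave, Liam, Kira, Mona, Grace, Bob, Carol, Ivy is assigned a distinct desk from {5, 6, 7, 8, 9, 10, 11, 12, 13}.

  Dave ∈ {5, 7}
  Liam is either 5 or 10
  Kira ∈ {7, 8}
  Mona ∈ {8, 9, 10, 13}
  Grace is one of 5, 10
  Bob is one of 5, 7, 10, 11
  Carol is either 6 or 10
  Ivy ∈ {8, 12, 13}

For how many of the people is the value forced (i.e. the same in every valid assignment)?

4

Liam and Grace between them cover only {5, 10} — a naked pair. Remove those values from Dave, Mona, Bob, Carol.
That leaves Dave = 7. Strike 7 from Kira, Bob.
Kira's domain is down to {8}, so Kira = 8. Strike 8 from Mona, Ivy.
Bob has just one choice, so Bob = 11.
That leaves Carol = 6.
Determined: Dave=7, Kira=8, Bob=11, Carol=6. The other people each still have more than one consistent value. That makes 4.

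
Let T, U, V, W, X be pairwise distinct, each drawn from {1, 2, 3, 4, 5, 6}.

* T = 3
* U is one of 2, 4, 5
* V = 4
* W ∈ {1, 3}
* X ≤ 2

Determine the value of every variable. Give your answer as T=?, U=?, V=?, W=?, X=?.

T must be 3 (only option left). So W can't be 3.
V has just one choice, so V = 4. So U can't be 4.
W must be 1 (only option left). Strike 1 from X.
X must be 2 (only option left). Remove 2 from U.
U has just one choice, so U = 5.

T=3, U=5, V=4, W=1, X=2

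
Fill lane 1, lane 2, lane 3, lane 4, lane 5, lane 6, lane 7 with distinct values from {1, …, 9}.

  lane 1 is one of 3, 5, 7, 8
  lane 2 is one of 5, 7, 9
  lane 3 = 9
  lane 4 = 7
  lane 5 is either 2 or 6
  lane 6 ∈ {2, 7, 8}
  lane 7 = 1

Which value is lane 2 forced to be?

5

lane 3's domain is down to {9}, so lane 3 = 9. Strike 9 from lane 2.
lane 4 must be 7 (only option left). Remove 7 from lane 1, lane 2, lane 6.
So lane 2 = 5.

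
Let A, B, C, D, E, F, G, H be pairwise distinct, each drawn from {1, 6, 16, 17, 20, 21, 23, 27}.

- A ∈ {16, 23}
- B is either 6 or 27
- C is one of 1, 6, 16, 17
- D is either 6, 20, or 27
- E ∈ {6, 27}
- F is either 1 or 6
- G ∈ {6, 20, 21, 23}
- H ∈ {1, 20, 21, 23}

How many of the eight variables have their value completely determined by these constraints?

4

Among the 8 variables, 17 fits only C (and all 8 values in {1, 6, 16, 17, 20, 21, 23, 27} must be used), so C = 17.
The 7 still-open variables together cover exactly {1, 6, 16, 20, 21, 23, 27} — 7 values for 7 variables — and 16 appears only in A's list, so A = 16.
B and E share exactly the 2 values {6, 27}; by pigeonhole those values go to them, so strike 6, 27 from D, F, G.
D has just one choice, so D = 20. Strike 20 from G, H.
F has just one choice, so F = 1. So H can't be 1.
Determined: A=16, C=17, D=20, F=1. The other variables each still have more than one consistent value. That makes 4.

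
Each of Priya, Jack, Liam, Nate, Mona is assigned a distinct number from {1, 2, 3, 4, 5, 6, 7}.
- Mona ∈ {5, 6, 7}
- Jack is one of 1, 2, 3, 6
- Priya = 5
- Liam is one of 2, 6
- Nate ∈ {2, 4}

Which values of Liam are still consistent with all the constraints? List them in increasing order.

2, 6

Priya has just one choice, so Priya = 5. Strike 5 from Mona.
No further eliminations apply; Liam can still be any of 2, 6.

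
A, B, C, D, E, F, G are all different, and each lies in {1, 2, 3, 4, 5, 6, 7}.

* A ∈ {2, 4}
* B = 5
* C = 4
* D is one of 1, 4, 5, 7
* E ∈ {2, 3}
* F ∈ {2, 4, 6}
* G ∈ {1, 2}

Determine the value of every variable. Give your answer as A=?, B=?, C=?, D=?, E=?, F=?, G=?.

B's domain is down to {5}, so B = 5. Strike 5 from D.
C has just one choice, so C = 4. So A, D, F can't be 4.
A's domain is down to {2}, so A = 2. So E, F, G can't be 2.
That leaves E = 3.
That leaves F = 6.
G's domain is down to {1}, so G = 1. Eliminate 1 elsewhere: D.
That leaves D = 7.

A=2, B=5, C=4, D=7, E=3, F=6, G=1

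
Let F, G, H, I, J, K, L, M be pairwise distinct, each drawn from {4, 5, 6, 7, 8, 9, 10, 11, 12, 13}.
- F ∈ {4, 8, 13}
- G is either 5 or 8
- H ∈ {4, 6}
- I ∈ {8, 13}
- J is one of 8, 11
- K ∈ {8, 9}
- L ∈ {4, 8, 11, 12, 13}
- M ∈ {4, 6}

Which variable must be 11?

Among the 8 variables, 5 fits only G (and all 8 values in {4, 5, 6, 8, 9, 11, 12, 13} must be used), so G = 5.
Among the 7 still-open variables, 9 fits only K (and all 7 values in {4, 6, 8, 9, 11, 12, 13} must be used), so K = 9.
The 6 still-open variables together cover exactly {4, 6, 8, 11, 12, 13} — 6 values for 6 variables — and 12 appears only in L's list, so L = 12.
The 5 still-open variables draw from only 5 values {4, 6, 8, 11, 13}, so each is used; only J can be 11, hence J = 11.

J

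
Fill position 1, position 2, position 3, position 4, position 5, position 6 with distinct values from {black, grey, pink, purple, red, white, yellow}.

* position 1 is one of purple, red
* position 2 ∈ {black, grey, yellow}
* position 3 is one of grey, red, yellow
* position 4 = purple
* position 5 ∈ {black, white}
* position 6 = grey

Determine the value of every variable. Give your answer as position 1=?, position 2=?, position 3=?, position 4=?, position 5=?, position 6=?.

position 4 must be purple (only option left). Strike purple from position 1.
position 6 must be grey (only option left). Eliminate grey elsewhere: position 2, position 3.
position 1's domain is down to {red}, so position 1 = red. Remove red from position 3.
position 3 must be yellow (only option left). Remove yellow from position 2.
position 2's domain is down to {black}, so position 2 = black. So position 5 can't be black.
position 5's domain is down to {white}, so position 5 = white.

position 1=red, position 2=black, position 3=yellow, position 4=purple, position 5=white, position 6=grey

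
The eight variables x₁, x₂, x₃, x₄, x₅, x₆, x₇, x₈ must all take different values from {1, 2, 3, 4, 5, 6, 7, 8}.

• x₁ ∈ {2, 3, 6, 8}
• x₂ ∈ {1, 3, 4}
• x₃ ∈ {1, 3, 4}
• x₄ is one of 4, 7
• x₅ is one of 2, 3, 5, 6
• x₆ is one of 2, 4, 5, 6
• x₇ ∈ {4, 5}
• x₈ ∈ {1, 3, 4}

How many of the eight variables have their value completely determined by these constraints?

The 8 variables draw from only 8 values {1, 2, 3, 4, 5, 6, 7, 8}, so each is used; only x₄ can be 7, hence x₄ = 7.
The 7 still-open variables draw from only 7 values {1, 2, 3, 4, 5, 6, 8}, so each is used; only x₁ can be 8, hence x₁ = 8.
The 3 variables x₂, x₃, x₈ are confined to {1, 3, 4}, which locks those values in; drop them from x₅, x₆, x₇.
That leaves x₇ = 5. Remove 5 from x₅, x₆.
Determined: x₁=8, x₄=7, x₇=5. The other variables each still have more than one consistent value. That makes 3.

3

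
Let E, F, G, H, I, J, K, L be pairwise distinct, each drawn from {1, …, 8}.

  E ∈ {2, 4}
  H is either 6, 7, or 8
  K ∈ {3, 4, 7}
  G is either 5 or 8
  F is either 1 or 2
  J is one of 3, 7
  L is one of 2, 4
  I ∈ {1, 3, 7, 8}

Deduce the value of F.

The 8 variables together cover exactly {1, 2, 3, 4, 5, 6, 7, 8} — 8 values for 8 variables — and 5 appears only in G's list, so G = 5.
Among the 7 still-open variables, 6 fits only H (and all 7 values in {1, 2, 3, 4, 6, 7, 8} must be used), so H = 6.
The 6 still-open variables together cover exactly {1, 2, 3, 4, 7, 8} — 6 values for 6 variables — and 8 appears only in I's list, so I = 8.
The 5 still-open variables draw from only 5 values {1, 2, 3, 4, 7}, so each is used; only F can be 1, hence F = 1.

1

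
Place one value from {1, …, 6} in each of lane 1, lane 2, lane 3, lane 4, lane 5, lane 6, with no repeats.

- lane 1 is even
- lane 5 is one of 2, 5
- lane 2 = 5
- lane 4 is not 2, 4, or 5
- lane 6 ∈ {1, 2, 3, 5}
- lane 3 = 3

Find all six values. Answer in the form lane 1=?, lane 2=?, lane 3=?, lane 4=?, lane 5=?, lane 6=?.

lane 1=4, lane 2=5, lane 3=3, lane 4=6, lane 5=2, lane 6=1

lane 2's domain is down to {5}, so lane 2 = 5. Strike 5 from lane 5, lane 6.
lane 3's domain is down to {3}, so lane 3 = 3. Remove 3 from lane 4, lane 6.
lane 5's domain is down to {2}, so lane 5 = 2. So lane 1, lane 6 can't be 2.
lane 6's domain is down to {1}, so lane 6 = 1. Eliminate 1 elsewhere: lane 4.
lane 4 must be 6 (only option left). So lane 1 can't be 6.
lane 1 has just one choice, so lane 1 = 4.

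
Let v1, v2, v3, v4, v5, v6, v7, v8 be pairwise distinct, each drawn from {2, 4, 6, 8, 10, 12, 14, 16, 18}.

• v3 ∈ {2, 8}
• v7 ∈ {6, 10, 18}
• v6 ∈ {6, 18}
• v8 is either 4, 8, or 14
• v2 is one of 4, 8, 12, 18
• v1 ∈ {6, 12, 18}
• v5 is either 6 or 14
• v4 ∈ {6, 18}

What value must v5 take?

14

The 8 variables together cover exactly {2, 4, 6, 8, 10, 12, 14, 18} — 8 values for 8 variables — and 2 appears only in v3's list, so v3 = 2.
The 7 still-open variables draw from only 7 values {4, 6, 8, 10, 12, 14, 18}, so each is used; only v7 can be 10, hence v7 = 10.
v4 and v6 share exactly the 2 values {6, 18}; by pigeonhole those values go to them, so strike 6, 18 from v1, v2, v5.
So v5 = 14.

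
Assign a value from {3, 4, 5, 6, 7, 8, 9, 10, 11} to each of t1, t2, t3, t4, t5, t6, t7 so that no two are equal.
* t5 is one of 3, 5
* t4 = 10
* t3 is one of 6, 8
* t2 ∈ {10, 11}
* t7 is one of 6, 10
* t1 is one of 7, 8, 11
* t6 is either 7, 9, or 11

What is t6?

9

t4 has just one choice, so t4 = 10. Remove 10 from t2, t7.
That leaves t7 = 6. Eliminate 6 elsewhere: t3.
t2 must be 11 (only option left). Strike 11 from t1, t6.
t3 must be 8 (only option left). Remove 8 from t1.
That leaves t1 = 7. Strike 7 from t6.
So t6 = 9.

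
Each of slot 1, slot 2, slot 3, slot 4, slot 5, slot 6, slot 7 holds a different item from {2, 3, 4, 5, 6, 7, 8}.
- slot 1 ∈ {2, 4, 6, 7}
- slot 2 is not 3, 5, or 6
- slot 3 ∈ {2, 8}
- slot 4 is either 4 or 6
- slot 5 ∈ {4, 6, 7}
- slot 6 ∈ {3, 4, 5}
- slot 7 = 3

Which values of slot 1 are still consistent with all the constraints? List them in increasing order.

slot 7 has just one choice, so slot 7 = 3. Eliminate 3 elsewhere: slot 6.
The 6 still-open variables draw from only 6 values {2, 4, 5, 6, 7, 8}, so each is used; only slot 6 can be 5, hence slot 6 = 5.
No further eliminations apply; slot 1 can still be any of 2, 4, 6, 7.

2, 4, 6, 7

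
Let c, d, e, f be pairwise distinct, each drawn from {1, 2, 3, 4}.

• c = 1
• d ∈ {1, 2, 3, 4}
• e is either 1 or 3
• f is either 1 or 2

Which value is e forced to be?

c must be 1 (only option left). Remove 1 from d, e, f.
So e = 3.

3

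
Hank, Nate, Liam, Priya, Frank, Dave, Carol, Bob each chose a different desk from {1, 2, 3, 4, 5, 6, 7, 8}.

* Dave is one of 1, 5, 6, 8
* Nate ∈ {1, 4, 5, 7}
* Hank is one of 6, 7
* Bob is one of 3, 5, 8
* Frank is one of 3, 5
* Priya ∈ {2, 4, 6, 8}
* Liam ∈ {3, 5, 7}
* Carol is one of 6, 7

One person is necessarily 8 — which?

Bob

Among the 8 variables, 2 fits only Priya (and all 8 values in {1, 2, 3, 4, 5, 6, 7, 8} must be used), so Priya = 2.
The 7 still-open variables together cover exactly {1, 3, 4, 5, 6, 7, 8} — 7 values for 7 variables — and 4 appears only in Nate's list, so Nate = 4.
The 6 still-open variables together cover exactly {1, 3, 5, 6, 7, 8} — 6 values for 6 variables — and 1 appears only in Dave's list, so Dave = 1.
The 5 still-open variables draw from only 5 values {3, 5, 6, 7, 8}, so each is used; only Bob can be 8, hence Bob = 8.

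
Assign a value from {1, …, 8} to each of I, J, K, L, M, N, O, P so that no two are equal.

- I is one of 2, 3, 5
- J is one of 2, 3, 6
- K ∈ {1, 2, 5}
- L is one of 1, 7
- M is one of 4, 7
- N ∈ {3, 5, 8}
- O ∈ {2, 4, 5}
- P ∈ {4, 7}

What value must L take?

1

Among the 8 variables, 6 fits only J (and all 8 values in {1, 2, 3, 4, 5, 6, 7, 8} must be used), so J = 6.
The 7 still-open variables together cover exactly {1, 2, 3, 4, 5, 7, 8} — 7 values for 7 variables — and 8 appears only in N's list, so N = 8.
Among the 6 still-open variables, 3 fits only I (and all 6 values in {1, 2, 3, 4, 5, 7} must be used), so I = 3.
M and P between them cover only {4, 7} — a naked pair. Remove those values from L, O.
So L = 1.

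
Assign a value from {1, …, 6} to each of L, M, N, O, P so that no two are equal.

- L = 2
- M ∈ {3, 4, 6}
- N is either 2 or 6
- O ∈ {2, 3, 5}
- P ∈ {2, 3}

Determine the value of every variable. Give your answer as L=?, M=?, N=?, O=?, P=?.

L's domain is down to {2}, so L = 2. So N, O, P can't be 2.
N has just one choice, so N = 6. So M can't be 6.
P has just one choice, so P = 3. So M, O can't be 3.
M must be 4 (only option left).
That leaves O = 5.

L=2, M=4, N=6, O=5, P=3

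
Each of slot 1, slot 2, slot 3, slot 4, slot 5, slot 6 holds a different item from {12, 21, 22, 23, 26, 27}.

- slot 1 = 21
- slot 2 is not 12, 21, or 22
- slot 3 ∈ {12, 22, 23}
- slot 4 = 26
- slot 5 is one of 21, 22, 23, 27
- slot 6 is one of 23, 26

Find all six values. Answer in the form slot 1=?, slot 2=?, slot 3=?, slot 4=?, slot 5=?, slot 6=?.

slot 1 must be 21 (only option left). Strike 21 from slot 5.
slot 4 must be 26 (only option left). Strike 26 from slot 2, slot 6.
slot 6 must be 23 (only option left). So slot 2, slot 3, slot 5 can't be 23.
slot 2 has just one choice, so slot 2 = 27. Remove 27 from slot 5.
slot 5 has just one choice, so slot 5 = 22. Eliminate 22 elsewhere: slot 3.
That leaves slot 3 = 12.

slot 1=21, slot 2=27, slot 3=12, slot 4=26, slot 5=22, slot 6=23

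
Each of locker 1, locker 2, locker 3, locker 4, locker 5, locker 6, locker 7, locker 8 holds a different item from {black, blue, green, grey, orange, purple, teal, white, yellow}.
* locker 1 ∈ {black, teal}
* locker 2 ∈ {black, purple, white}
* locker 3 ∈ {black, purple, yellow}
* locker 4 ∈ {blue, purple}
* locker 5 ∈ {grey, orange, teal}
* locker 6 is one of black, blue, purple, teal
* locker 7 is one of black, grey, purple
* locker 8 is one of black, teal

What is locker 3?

yellow

Among the 8 variables, orange fits only locker 5 (and all 8 values in {black, blue, grey, orange, purple, teal, white, yellow} must be used), so locker 5 = orange.
Among the 7 still-open variables, grey fits only locker 7 (and all 7 values in {black, blue, grey, purple, teal, white, yellow} must be used), so locker 7 = grey.
Among the 6 still-open variables, white fits only locker 2 (and all 6 values in {black, blue, purple, teal, white, yellow} must be used), so locker 2 = white.
The 5 still-open variables draw from only 5 values {black, blue, purple, teal, yellow}, so each is used; only locker 3 can be yellow, hence locker 3 = yellow.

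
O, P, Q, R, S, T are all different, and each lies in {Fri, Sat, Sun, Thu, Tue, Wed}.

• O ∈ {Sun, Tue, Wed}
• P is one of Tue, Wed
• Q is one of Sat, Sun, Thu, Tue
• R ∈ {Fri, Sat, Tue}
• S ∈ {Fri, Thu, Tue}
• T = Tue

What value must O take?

Sun

T's domain is down to {Tue}, so T = Tue. Eliminate Tue elsewhere: O, P, Q, R, S.
That leaves P = Wed. Strike Wed from O.
So O = Sun.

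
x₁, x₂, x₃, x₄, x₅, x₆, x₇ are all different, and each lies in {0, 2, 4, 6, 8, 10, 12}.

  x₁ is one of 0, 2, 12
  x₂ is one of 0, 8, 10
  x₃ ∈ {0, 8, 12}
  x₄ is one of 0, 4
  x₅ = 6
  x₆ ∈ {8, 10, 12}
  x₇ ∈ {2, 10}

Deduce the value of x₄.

x₅'s domain is down to {6}, so x₅ = 6.
The 6 still-open variables together cover exactly {0, 2, 4, 8, 10, 12} — 6 values for 6 variables — and 4 appears only in x₄'s list, so x₄ = 4.

4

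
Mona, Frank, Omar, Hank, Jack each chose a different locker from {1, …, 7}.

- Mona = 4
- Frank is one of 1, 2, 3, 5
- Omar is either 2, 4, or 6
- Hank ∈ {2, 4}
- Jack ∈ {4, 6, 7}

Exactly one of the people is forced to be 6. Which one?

Mona's domain is down to {4}, so Mona = 4. Strike 4 from Omar, Hank, Jack.
Hank must be 2 (only option left). So Frank, Omar can't be 2.
So 6 goes to Omar.

Omar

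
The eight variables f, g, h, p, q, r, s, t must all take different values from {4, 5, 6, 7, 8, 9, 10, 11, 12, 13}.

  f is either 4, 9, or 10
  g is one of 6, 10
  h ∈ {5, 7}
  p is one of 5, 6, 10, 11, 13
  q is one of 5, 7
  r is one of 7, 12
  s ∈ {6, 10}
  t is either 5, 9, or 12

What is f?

4

The 2 variables g and s are confined to {6, 10}, which locks those values in; drop them from f, p.
The 2 variables h and q are confined to {5, 7}, which locks those values in; drop them from p, r, t.
r has just one choice, so r = 12. Strike 12 from t.
t has just one choice, so t = 9. So f can't be 9.
So f = 4.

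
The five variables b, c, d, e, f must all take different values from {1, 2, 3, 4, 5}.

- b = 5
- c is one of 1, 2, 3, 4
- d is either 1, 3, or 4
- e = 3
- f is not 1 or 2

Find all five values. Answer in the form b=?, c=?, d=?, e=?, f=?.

b's domain is down to {5}, so b = 5. Strike 5 from f.
e must be 3 (only option left). Strike 3 from c, d, f.
That leaves f = 4. Remove 4 from c, d.
d has just one choice, so d = 1. Strike 1 from c.
c must be 2 (only option left).

b=5, c=2, d=1, e=3, f=4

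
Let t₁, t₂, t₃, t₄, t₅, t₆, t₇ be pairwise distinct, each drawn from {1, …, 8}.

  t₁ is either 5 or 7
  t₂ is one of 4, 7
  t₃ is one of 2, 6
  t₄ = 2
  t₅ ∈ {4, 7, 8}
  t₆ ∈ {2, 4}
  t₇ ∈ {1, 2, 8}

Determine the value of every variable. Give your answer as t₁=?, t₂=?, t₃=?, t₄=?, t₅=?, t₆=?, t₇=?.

t₁=5, t₂=7, t₃=6, t₄=2, t₅=8, t₆=4, t₇=1

t₄'s domain is down to {2}, so t₄ = 2. So t₃, t₆, t₇ can't be 2.
t₆'s domain is down to {4}, so t₆ = 4. Eliminate 4 elsewhere: t₂, t₅.
That leaves t₂ = 7. Eliminate 7 elsewhere: t₁, t₅.
That leaves t₃ = 6.
t₅ has just one choice, so t₅ = 8. Eliminate 8 elsewhere: t₇.
t₇'s domain is down to {1}, so t₇ = 1.
t₁ must be 5 (only option left).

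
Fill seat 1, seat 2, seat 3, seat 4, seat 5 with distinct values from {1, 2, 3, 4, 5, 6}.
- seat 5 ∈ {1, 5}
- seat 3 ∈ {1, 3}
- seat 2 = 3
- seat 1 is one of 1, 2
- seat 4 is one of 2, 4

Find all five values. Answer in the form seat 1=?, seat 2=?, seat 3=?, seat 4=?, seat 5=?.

seat 2 must be 3 (only option left). So seat 3 can't be 3.
seat 3's domain is down to {1}, so seat 3 = 1. So seat 1, seat 5 can't be 1.
seat 5 has just one choice, so seat 5 = 5.
seat 1's domain is down to {2}, so seat 1 = 2. Eliminate 2 elsewhere: seat 4.
seat 4 must be 4 (only option left).

seat 1=2, seat 2=3, seat 3=1, seat 4=4, seat 5=5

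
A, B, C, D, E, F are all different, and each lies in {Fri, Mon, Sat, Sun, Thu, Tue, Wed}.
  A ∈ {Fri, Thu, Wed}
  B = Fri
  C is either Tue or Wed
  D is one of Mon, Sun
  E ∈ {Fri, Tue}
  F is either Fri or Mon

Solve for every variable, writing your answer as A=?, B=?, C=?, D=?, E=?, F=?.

A=Thu, B=Fri, C=Wed, D=Sun, E=Tue, F=Mon

B's domain is down to {Fri}, so B = Fri. Strike Fri from A, E, F.
E must be Tue (only option left). Remove Tue from C.
That leaves F = Mon. Strike Mon from D.
C must be Wed (only option left). Remove Wed from A.
D must be Sun (only option left).
A's domain is down to {Thu}, so A = Thu.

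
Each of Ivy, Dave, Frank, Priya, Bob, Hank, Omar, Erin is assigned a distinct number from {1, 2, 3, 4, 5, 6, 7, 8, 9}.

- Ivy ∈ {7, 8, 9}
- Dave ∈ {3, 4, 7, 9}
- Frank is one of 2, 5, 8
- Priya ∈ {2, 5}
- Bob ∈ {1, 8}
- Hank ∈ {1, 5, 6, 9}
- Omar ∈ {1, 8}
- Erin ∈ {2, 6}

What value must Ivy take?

The 2 variables Bob and Omar are confined to {1, 8}, which locks those values in; drop them from Ivy, Frank, Hank.
Frank and Priya between them cover only {2, 5} — a naked pair. Remove those values from Hank, Erin.
Erin must be 6 (only option left). Strike 6 from Hank.
Hank's domain is down to {9}, so Hank = 9. Remove 9 from Ivy, Dave.
So Ivy = 7.

7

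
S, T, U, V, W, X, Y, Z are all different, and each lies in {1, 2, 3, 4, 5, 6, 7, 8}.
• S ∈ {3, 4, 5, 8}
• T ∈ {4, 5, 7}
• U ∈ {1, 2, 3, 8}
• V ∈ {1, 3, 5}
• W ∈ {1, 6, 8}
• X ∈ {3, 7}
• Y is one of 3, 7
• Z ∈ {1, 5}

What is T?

The 8 variables together cover exactly {1, 2, 3, 4, 5, 6, 7, 8} — 8 values for 8 variables — and 2 appears only in U's list, so U = 2.
Among the 7 still-open variables, 6 fits only W (and all 7 values in {1, 3, 4, 5, 6, 7, 8} must be used), so W = 6.
The 6 still-open variables together cover exactly {1, 3, 4, 5, 7, 8} — 6 values for 6 variables — and 8 appears only in S's list, so S = 8.
Among the 5 still-open variables, 4 fits only T (and all 5 values in {1, 3, 4, 5, 7} must be used), so T = 4.

4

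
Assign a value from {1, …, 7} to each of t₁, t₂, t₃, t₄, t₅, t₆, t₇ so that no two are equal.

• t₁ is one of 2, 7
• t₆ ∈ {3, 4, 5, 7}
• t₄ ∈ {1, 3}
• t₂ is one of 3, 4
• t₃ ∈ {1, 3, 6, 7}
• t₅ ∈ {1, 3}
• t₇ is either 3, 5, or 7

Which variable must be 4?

t₂

Among the 7 variables, 2 fits only t₁ (and all 7 values in {1, 2, 3, 4, 5, 6, 7} must be used), so t₁ = 2.
The 6 still-open variables together cover exactly {1, 3, 4, 5, 6, 7} — 6 values for 6 variables — and 6 appears only in t₃'s list, so t₃ = 6.
t₄ and t₅ between them cover only {1, 3} — a naked pair. Remove those values from t₂, t₆, t₇.
So 4 goes to t₂.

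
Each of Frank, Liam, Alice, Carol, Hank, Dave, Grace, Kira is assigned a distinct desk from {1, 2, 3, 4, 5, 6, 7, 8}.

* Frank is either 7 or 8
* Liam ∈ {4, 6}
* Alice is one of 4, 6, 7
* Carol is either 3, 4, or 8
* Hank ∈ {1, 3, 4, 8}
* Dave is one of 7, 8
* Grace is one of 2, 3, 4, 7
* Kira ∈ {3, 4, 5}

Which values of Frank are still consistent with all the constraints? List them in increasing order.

The 8 variables together cover exactly {1, 2, 3, 4, 5, 6, 7, 8} — 8 values for 8 variables — and 1 appears only in Hank's list, so Hank = 1.
The 7 still-open variables together cover exactly {2, 3, 4, 5, 6, 7, 8} — 7 values for 7 variables — and 2 appears only in Grace's list, so Grace = 2.
Among the 6 still-open variables, 5 fits only Kira (and all 6 values in {3, 4, 5, 6, 7, 8} must be used), so Kira = 5.
The 5 still-open variables together cover exactly {3, 4, 6, 7, 8} — 5 values for 5 variables — and 3 appears only in Carol's list, so Carol = 3.
The 2 variables Frank and Dave are confined to {7, 8}, which locks those values in; drop them from Alice.
No further eliminations apply; Frank can still be any of 7, 8.

7, 8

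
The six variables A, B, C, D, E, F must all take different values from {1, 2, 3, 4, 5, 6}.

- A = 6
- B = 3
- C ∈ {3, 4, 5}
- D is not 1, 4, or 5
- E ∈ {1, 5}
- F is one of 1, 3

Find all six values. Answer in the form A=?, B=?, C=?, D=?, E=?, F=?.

A must be 6 (only option left). So D can't be 6.
That leaves B = 3. So C, D, F can't be 3.
D has just one choice, so D = 2.
That leaves F = 1. So E can't be 1.
E must be 5 (only option left). So C can't be 5.
That leaves C = 4.

A=6, B=3, C=4, D=2, E=5, F=1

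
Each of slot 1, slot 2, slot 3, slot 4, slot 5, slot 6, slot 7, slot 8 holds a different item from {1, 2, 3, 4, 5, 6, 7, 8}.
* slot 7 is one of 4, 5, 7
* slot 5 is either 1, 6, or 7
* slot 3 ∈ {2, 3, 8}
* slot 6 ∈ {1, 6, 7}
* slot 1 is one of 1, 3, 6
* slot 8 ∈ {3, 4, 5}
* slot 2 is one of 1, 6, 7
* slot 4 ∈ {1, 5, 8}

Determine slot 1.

The 8 variables draw from only 8 values {1, 2, 3, 4, 5, 6, 7, 8}, so each is used; only slot 3 can be 2, hence slot 3 = 2.
The 7 still-open variables together cover exactly {1, 3, 4, 5, 6, 7, 8} — 7 values for 7 variables — and 8 appears only in slot 4's list, so slot 4 = 8.
The 3 variables slot 2, slot 5, slot 6 are confined to {1, 6, 7}, which locks those values in; drop them from slot 1, slot 7.
So slot 1 = 3.

3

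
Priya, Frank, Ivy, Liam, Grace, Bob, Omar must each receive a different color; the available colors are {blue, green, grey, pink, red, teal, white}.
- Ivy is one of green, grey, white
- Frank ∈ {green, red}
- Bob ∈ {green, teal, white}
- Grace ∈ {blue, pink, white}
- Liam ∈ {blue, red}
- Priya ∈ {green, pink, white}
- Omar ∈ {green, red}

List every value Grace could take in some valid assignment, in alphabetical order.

Among the 7 variables, grey fits only Ivy (and all 7 values in {blue, green, grey, pink, red, teal, white} must be used), so Ivy = grey.
Among the 6 still-open variables, teal fits only Bob (and all 6 values in {blue, green, pink, red, teal, white} must be used), so Bob = teal.
Frank and Omar between them cover only {green, red} — a naked pair. Remove those values from Priya, Liam.
Liam must be blue (only option left). Remove blue from Grace.
No further eliminations apply; Grace can still be any of pink, white.

pink, white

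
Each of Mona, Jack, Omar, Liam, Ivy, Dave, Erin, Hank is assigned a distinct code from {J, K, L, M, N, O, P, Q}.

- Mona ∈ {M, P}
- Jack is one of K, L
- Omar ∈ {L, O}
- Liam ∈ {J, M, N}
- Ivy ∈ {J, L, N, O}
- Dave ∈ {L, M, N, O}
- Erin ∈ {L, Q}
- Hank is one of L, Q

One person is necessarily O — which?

Omar

Among the 8 variables, K fits only Jack (and all 8 values in {J, K, L, M, N, O, P, Q} must be used), so Jack = K.
Among the 7 still-open variables, P fits only Mona (and all 7 values in {J, L, M, N, O, P, Q} must be used), so Mona = P.
The 2 variables Erin and Hank are confined to {L, Q}, which locks those values in; drop them from Omar, Ivy, Dave.
So O goes to Omar.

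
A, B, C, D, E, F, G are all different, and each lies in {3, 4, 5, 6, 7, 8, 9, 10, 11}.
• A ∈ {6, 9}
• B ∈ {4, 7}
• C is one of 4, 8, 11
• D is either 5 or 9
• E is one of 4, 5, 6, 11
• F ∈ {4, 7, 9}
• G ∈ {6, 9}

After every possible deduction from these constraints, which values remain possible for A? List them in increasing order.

The 7 variables draw from only 7 values {4, 5, 6, 7, 8, 9, 11}, so each is used; only C can be 8, hence C = 8.
Among the 6 still-open variables, 11 fits only E (and all 6 values in {4, 5, 6, 7, 9, 11} must be used), so E = 11.
Among the 5 still-open variables, 5 fits only D (and all 5 values in {4, 5, 6, 7, 9} must be used), so D = 5.
A and G share exactly the 2 values {6, 9}; by pigeonhole those values go to them, so strike 6, 9 from F.
No further eliminations apply; A can still be any of 6, 9.

6, 9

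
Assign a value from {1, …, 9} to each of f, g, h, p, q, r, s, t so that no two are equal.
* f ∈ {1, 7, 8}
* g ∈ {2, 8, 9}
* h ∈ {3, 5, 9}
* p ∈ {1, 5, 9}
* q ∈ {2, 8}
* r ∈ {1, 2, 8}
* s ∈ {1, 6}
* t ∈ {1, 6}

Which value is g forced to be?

9

Among the 8 variables, 3 fits only h (and all 8 values in {1, 2, 3, 5, 6, 7, 8, 9} must be used), so h = 3.
The 7 still-open variables draw from only 7 values {1, 2, 5, 6, 7, 8, 9}, so each is used; only p can be 5, hence p = 5.
Among the 6 still-open variables, 7 fits only f (and all 6 values in {1, 2, 6, 7, 8, 9} must be used), so f = 7.
The 5 still-open variables draw from only 5 values {1, 2, 6, 8, 9}, so each is used; only g can be 9, hence g = 9.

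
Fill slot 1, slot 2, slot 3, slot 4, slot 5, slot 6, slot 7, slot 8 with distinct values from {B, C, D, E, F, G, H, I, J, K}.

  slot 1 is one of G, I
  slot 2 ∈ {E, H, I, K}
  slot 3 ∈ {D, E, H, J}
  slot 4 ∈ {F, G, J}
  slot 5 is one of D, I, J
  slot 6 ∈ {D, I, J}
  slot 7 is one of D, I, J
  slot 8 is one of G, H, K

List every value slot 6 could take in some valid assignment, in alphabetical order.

The 8 variables together cover exactly {D, E, F, G, H, I, J, K} — 8 values for 8 variables — and F appears only in slot 4's list, so slot 4 = F.
The 3 variables slot 5, slot 6, slot 7 are confined to {D, I, J}, which locks those values in; drop them from slot 1, slot 2, slot 3.
slot 1 has just one choice, so slot 1 = G. Remove G from slot 8.
No further eliminations apply; slot 6 can still be any of D, I, J.

D, I, J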